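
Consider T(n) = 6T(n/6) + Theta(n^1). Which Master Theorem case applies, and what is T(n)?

Master Theorem for T(n) = 6T(n/6) + O(n^1):

a = 6, b = 6, c = 1
log_b(a) = log_6(6) = 1.0000

Case 2: c = 1 = log_6(6) = 1.0000
T(n) = O(n^1 log n) = O(n log n)

For T(n) = 6T(n/6) + O(n^1): log_6(6) = 1.0000. This is Case 2 of the Master Theorem (c = log_b(a), equal work at all levels), giving O(n log n).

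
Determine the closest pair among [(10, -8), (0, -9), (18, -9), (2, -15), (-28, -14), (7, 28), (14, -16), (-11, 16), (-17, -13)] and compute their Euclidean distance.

Computing all pairwise distances among 9 points:

d((10, -8), (0, -9)) = 10.0499
d((10, -8), (18, -9)) = 8.0623
d((10, -8), (2, -15)) = 10.6301
d((10, -8), (-28, -14)) = 38.4708
d((10, -8), (7, 28)) = 36.1248
d((10, -8), (14, -16)) = 8.9443
d((10, -8), (-11, 16)) = 31.8904
d((10, -8), (-17, -13)) = 27.4591
d((0, -9), (18, -9)) = 18.0
d((0, -9), (2, -15)) = 6.3246 <-- minimum
d((0, -9), (-28, -14)) = 28.4429
d((0, -9), (7, 28)) = 37.6563
d((0, -9), (14, -16)) = 15.6525
d((0, -9), (-11, 16)) = 27.313
d((0, -9), (-17, -13)) = 17.4642
d((18, -9), (2, -15)) = 17.088
d((18, -9), (-28, -14)) = 46.2709
d((18, -9), (7, 28)) = 38.6005
d((18, -9), (14, -16)) = 8.0623
d((18, -9), (-11, 16)) = 38.2884
d((18, -9), (-17, -13)) = 35.2278
d((2, -15), (-28, -14)) = 30.0167
d((2, -15), (7, 28)) = 43.2897
d((2, -15), (14, -16)) = 12.0416
d((2, -15), (-11, 16)) = 33.6155
d((2, -15), (-17, -13)) = 19.105
d((-28, -14), (7, 28)) = 54.6717
d((-28, -14), (14, -16)) = 42.0476
d((-28, -14), (-11, 16)) = 34.4819
d((-28, -14), (-17, -13)) = 11.0454
d((7, 28), (14, -16)) = 44.5533
d((7, 28), (-11, 16)) = 21.6333
d((7, 28), (-17, -13)) = 47.5079
d((14, -16), (-11, 16)) = 40.6079
d((14, -16), (-17, -13)) = 31.1448
d((-11, 16), (-17, -13)) = 29.6142

Closest pair: (0, -9) and (2, -15) with distance 6.3246

The closest pair is (0, -9) and (2, -15) with Euclidean distance 6.3246. For 9 points, brute-force pairwise comparison is shown above. For large n, the divide-and-conquer algorithm (sort by x, recurse on halves, check the dividing strip) achieves O(n log n).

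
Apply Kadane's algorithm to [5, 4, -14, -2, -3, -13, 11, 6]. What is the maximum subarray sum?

Using Kadane's algorithm on [5, 4, -14, -2, -3, -13, 11, 6]:

Scanning through the array:
Position 1 (value 4): max_ending_here = 9, max_so_far = 9
Position 2 (value -14): max_ending_here = -5, max_so_far = 9
Position 3 (value -2): max_ending_here = -2, max_so_far = 9
Position 4 (value -3): max_ending_here = -3, max_so_far = 9
Position 5 (value -13): max_ending_here = -13, max_so_far = 9
Position 6 (value 11): max_ending_here = 11, max_so_far = 11
Position 7 (value 6): max_ending_here = 17, max_so_far = 17

Maximum subarray: [11, 6]
Maximum sum: 17

The maximum subarray is [11, 6] with sum 17. This subarray runs from index 6 to index 7.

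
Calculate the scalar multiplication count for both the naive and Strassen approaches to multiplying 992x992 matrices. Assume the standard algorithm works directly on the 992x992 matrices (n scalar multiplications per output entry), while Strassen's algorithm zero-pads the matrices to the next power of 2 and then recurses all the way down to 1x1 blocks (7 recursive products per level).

Matrix multiplication for 992x992 matrices:

Strassen's algorithm requires power-of-2 dimensions. Pad 992x992 to 1024x1024 (next power of 2).

Standard algorithm: 992^3 = 976191488 multiplications
Strassen's algorithm: 7^(log2(1024)) = 7^10 = 282475249 multiplications
Savings: 976191488 - 282475249 = 693716239 multiplications

Standard: 976191488 multiplications (992^3). Strassen: 282475249 multiplications (7^10, after padding to 1024x1024). Strassen reduces 8 recursive multiplications to 7 at each level.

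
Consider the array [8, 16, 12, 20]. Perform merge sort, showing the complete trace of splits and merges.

Merge sort trace:

Split: [8, 16, 12, 20] -> [8, 16] and [12, 20]
  Split: [8, 16] -> [8] and [16]
  Merge: [8] + [16] -> [8, 16]
  Split: [12, 20] -> [12] and [20]
  Merge: [12] + [20] -> [12, 20]
Merge: [8, 16] + [12, 20] -> [8, 12, 16, 20]

Final sorted array: [8, 12, 16, 20]

The merge sort proceeds by recursively splitting the array and merging sorted halves.
After all merges, the sorted array is [8, 12, 16, 20].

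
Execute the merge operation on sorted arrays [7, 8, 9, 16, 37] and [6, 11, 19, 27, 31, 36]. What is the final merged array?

Merging process:

Compare 7 vs 6: take 6 from right. Merged: [6]
Compare 7 vs 11: take 7 from left. Merged: [6, 7]
Compare 8 vs 11: take 8 from left. Merged: [6, 7, 8]
Compare 9 vs 11: take 9 from left. Merged: [6, 7, 8, 9]
Compare 16 vs 11: take 11 from right. Merged: [6, 7, 8, 9, 11]
Compare 16 vs 19: take 16 from left. Merged: [6, 7, 8, 9, 11, 16]
Compare 37 vs 19: take 19 from right. Merged: [6, 7, 8, 9, 11, 16, 19]
Compare 37 vs 27: take 27 from right. Merged: [6, 7, 8, 9, 11, 16, 19, 27]
Compare 37 vs 31: take 31 from right. Merged: [6, 7, 8, 9, 11, 16, 19, 27, 31]
Compare 37 vs 36: take 36 from right. Merged: [6, 7, 8, 9, 11, 16, 19, 27, 31, 36]
Append remaining from left: [37]. Merged: [6, 7, 8, 9, 11, 16, 19, 27, 31, 36, 37]

Final merged array: [6, 7, 8, 9, 11, 16, 19, 27, 31, 36, 37]
Total comparisons: 10

The merged array is [6, 7, 8, 9, 11, 16, 19, 27, 31, 36, 37], requiring 10 comparisons. The merge step runs in O(n) time where n is the total number of elements.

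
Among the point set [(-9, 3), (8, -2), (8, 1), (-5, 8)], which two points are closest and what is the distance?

Computing all pairwise distances among 4 points:

d((-9, 3), (8, -2)) = 17.72
d((-9, 3), (8, 1)) = 17.1172
d((-9, 3), (-5, 8)) = 6.4031
d((8, -2), (8, 1)) = 3.0 <-- minimum
d((8, -2), (-5, 8)) = 16.4012
d((8, 1), (-5, 8)) = 14.7648

Closest pair: (8, -2) and (8, 1) with distance 3.0

The closest pair is (8, -2) and (8, 1) with Euclidean distance 3.0. For 4 points, brute-force pairwise comparison is shown above. For large n, the divide-and-conquer algorithm (sort by x, recurse on halves, check the dividing strip) achieves O(n log n).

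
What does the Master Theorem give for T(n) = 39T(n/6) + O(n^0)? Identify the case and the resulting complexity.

Master Theorem for T(n) = 39T(n/6) + O(n^0):

a = 39, b = 6, c = 0
log_b(a) = log_6(39) = 2.0447

Case 1: c = 0 < log_6(39) = 2.0447
T(n) = O(n^(log_6 39))

For T(n) = 39T(n/6) + O(n^0): log_6(39) = 2.0447. This is Case 1 of the Master Theorem (c < log_b(a), work dominated by leaves), giving O(n^(log_6 39)).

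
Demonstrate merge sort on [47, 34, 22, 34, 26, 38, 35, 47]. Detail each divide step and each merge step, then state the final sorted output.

Merge sort trace:

Split: [47, 34, 22, 34, 26, 38, 35, 47] -> [47, 34, 22, 34] and [26, 38, 35, 47]
  Split: [47, 34, 22, 34] -> [47, 34] and [22, 34]
    Split: [47, 34] -> [47] and [34]
    Merge: [47] + [34] -> [34, 47]
    Split: [22, 34] -> [22] and [34]
    Merge: [22] + [34] -> [22, 34]
  Merge: [34, 47] + [22, 34] -> [22, 34, 34, 47]
  Split: [26, 38, 35, 47] -> [26, 38] and [35, 47]
    Split: [26, 38] -> [26] and [38]
    Merge: [26] + [38] -> [26, 38]
    Split: [35, 47] -> [35] and [47]
    Merge: [35] + [47] -> [35, 47]
  Merge: [26, 38] + [35, 47] -> [26, 35, 38, 47]
Merge: [22, 34, 34, 47] + [26, 35, 38, 47] -> [22, 26, 34, 34, 35, 38, 47, 47]

Final sorted array: [22, 26, 34, 34, 35, 38, 47, 47]

The merge sort proceeds by recursively splitting the array and merging sorted halves.
After all merges, the sorted array is [22, 26, 34, 34, 35, 38, 47, 47].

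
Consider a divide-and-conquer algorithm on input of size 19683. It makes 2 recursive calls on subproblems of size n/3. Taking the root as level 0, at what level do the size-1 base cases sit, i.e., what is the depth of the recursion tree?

For divide and conquer with division factor 3:

Problem sizes at each level:
Level 0: 19683
Level 1: 6561
Level 2: 2187
Level 3: 729
Level 4: 243
Level 5: 81
Level 6: 27
Level 7: 9
Level 8: 3
Level 9: 1

The root is level 0 and the size-1 base case is level 9 (the tree spans levels 0 through 9, i.e. 10 levels counting the root), so the depth is the number of divisions: log_3(19683) = 9

The recursion tree depth is log_3(19683) = 9. At each level, the problem size is divided by 3, so it takes 9 divisions to reduce to a base case of size 1. The algorithm makes 2 recursive calls at each level.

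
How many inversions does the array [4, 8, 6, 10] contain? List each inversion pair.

Finding inversions in [4, 8, 6, 10]:

(1, 2): arr[1]=8 > arr[2]=6

Total inversions: 1

The array has 1 inversion(s): (1,2). Each pair (i,j) satisfies i < j and arr[i] > arr[j].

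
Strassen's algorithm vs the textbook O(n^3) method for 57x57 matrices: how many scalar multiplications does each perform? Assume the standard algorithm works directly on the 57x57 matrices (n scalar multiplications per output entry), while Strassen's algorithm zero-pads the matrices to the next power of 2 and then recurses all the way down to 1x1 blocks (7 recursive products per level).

Matrix multiplication for 57x57 matrices:

Strassen's algorithm requires power-of-2 dimensions. Pad 57x57 to 64x64 (next power of 2).

Standard algorithm: 57^3 = 185193 multiplications
Strassen's algorithm: 7^(log2(64)) = 7^6 = 117649 multiplications
Savings: 185193 - 117649 = 67544 multiplications

Standard: 185193 multiplications (57^3). Strassen: 117649 multiplications (7^6, after padding to 64x64). Strassen reduces 8 recursive multiplications to 7 at each level.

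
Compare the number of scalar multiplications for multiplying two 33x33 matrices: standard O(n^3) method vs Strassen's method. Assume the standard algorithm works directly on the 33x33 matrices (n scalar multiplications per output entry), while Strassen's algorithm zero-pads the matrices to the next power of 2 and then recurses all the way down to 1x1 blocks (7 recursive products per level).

Matrix multiplication for 33x33 matrices:

Strassen's algorithm requires power-of-2 dimensions. Pad 33x33 to 64x64 (next power of 2).

Standard algorithm: 33^3 = 35937 multiplications
Strassen's algorithm: 7^(log2(64)) = 7^6 = 117649 multiplications
Difference: 35937 - 117649 = -81712 (Strassen uses MORE here due to padding overhead — for small or just-over-power-of-2 n, padding can outweigh the per-level savings)

Standard: 35937 multiplications (33^3). Strassen: 117649 multiplications (7^6, after padding to 64x64). Strassen reduces 8 recursive multiplications to 7 at each level.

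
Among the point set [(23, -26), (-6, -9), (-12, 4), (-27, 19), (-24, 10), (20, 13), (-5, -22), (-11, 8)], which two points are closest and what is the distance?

Computing all pairwise distances among 8 points:

d((23, -26), (-6, -9)) = 33.6155
d((23, -26), (-12, 4)) = 46.0977
d((23, -26), (-27, 19)) = 67.2681
d((23, -26), (-24, 10)) = 59.203
d((23, -26), (20, 13)) = 39.1152
d((23, -26), (-5, -22)) = 28.2843
d((23, -26), (-11, 8)) = 48.0833
d((-6, -9), (-12, 4)) = 14.3178
d((-6, -9), (-27, 19)) = 35.0
d((-6, -9), (-24, 10)) = 26.1725
d((-6, -9), (20, 13)) = 34.0588
d((-6, -9), (-5, -22)) = 13.0384
d((-6, -9), (-11, 8)) = 17.72
d((-12, 4), (-27, 19)) = 21.2132
d((-12, 4), (-24, 10)) = 13.4164
d((-12, 4), (20, 13)) = 33.2415
d((-12, 4), (-5, -22)) = 26.9258
d((-12, 4), (-11, 8)) = 4.1231 <-- minimum
d((-27, 19), (-24, 10)) = 9.4868
d((-27, 19), (20, 13)) = 47.3814
d((-27, 19), (-5, -22)) = 46.5296
d((-27, 19), (-11, 8)) = 19.4165
d((-24, 10), (20, 13)) = 44.1022
d((-24, 10), (-5, -22)) = 37.2156
d((-24, 10), (-11, 8)) = 13.1529
d((20, 13), (-5, -22)) = 43.0116
d((20, 13), (-11, 8)) = 31.4006
d((-5, -22), (-11, 8)) = 30.5941

Closest pair: (-12, 4) and (-11, 8) with distance 4.1231

The closest pair is (-12, 4) and (-11, 8) with Euclidean distance 4.1231. For 8 points, brute-force pairwise comparison is shown above. For large n, the divide-and-conquer algorithm (sort by x, recurse on halves, check the dividing strip) achieves O(n log n).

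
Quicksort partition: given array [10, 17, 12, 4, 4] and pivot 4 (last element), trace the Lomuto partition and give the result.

Lomuto partition with pivot = 4:

Initial array: [10, 17, 12, 4, 4]

arr[0]=10 > 4: no swap
arr[1]=17 > 4: no swap
arr[2]=12 > 4: no swap
arr[3]=4 <= 4: swap with position 0, array becomes [4, 17, 12, 10, 4]

Place pivot at position 1: [4, 4, 12, 10, 17]
Pivot position: 1

After partitioning with pivot 4, the array becomes [4, 4, 12, 10, 17]. The pivot is placed at index 1. All elements to the left of the pivot are <= 4, and all elements to the right are > 4.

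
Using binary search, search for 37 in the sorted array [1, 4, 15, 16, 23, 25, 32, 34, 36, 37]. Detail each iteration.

Binary search for 37 in [1, 4, 15, 16, 23, 25, 32, 34, 36, 37]:

lo=0, hi=9, mid=4, arr[mid]=23 -> 23 < 37, search right half
lo=5, hi=9, mid=7, arr[mid]=34 -> 34 < 37, search right half
lo=8, hi=9, mid=8, arr[mid]=36 -> 36 < 37, search right half
lo=9, hi=9, mid=9, arr[mid]=37 -> Found target at index 9!

Binary search finds 37 at index 9 after 4 comparisons. The search repeatedly halves the search space by comparing with the middle element.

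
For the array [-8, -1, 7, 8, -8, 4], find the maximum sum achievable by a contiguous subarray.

Using Kadane's algorithm on [-8, -1, 7, 8, -8, 4]:

Scanning through the array:
Position 1 (value -1): max_ending_here = -1, max_so_far = -1
Position 2 (value 7): max_ending_here = 7, max_so_far = 7
Position 3 (value 8): max_ending_here = 15, max_so_far = 15
Position 4 (value -8): max_ending_here = 7, max_so_far = 15
Position 5 (value 4): max_ending_here = 11, max_so_far = 15

Maximum subarray: [7, 8]
Maximum sum: 15

The maximum subarray is [7, 8] with sum 15. This subarray runs from index 2 to index 3.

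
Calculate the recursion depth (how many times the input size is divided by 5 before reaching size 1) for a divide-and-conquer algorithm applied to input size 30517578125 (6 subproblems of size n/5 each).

For divide and conquer with division factor 5:

Problem sizes at each level:
Level 0: 30517578125
Level 1: 6103515625
Level 2: 1220703125
Level 3: 244140625
Level 4: 48828125
Level 5: 9765625
Level 6: 1953125
Level 7: 390625
Level 8: 78125
Level 9: 15625
Level 10: 3125
Level 11: 625
Level 12: 125
Level 13: 25
Level 14: 5
Level 15: 1

The root is level 0 and the size-1 base case is level 15 (the tree spans levels 0 through 15, i.e. 16 levels counting the root), so the depth is the number of divisions: log_5(30517578125) = 15

The recursion tree depth is log_5(30517578125) = 15. At each level, the problem size is divided by 5, so it takes 15 divisions to reduce to a base case of size 1. The algorithm makes 6 recursive calls at each level.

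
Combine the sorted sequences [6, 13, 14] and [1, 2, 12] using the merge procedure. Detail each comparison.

Merging process:

Compare 6 vs 1: take 1 from right. Merged: [1]
Compare 6 vs 2: take 2 from right. Merged: [1, 2]
Compare 6 vs 12: take 6 from left. Merged: [1, 2, 6]
Compare 13 vs 12: take 12 from right. Merged: [1, 2, 6, 12]
Append remaining from left: [13, 14]. Merged: [1, 2, 6, 12, 13, 14]

Final merged array: [1, 2, 6, 12, 13, 14]
Total comparisons: 4

The merged array is [1, 2, 6, 12, 13, 14], requiring 4 comparisons. The merge step runs in O(n) time where n is the total number of elements.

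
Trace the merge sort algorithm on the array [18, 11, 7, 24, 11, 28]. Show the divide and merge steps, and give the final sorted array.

Merge sort trace:

Split: [18, 11, 7, 24, 11, 28] -> [18, 11, 7] and [24, 11, 28]
  Split: [18, 11, 7] -> [18] and [11, 7]
    Split: [11, 7] -> [11] and [7]
    Merge: [11] + [7] -> [7, 11]
  Merge: [18] + [7, 11] -> [7, 11, 18]
  Split: [24, 11, 28] -> [24] and [11, 28]
    Split: [11, 28] -> [11] and [28]
    Merge: [11] + [28] -> [11, 28]
  Merge: [24] + [11, 28] -> [11, 24, 28]
Merge: [7, 11, 18] + [11, 24, 28] -> [7, 11, 11, 18, 24, 28]

Final sorted array: [7, 11, 11, 18, 24, 28]

The merge sort proceeds by recursively splitting the array and merging sorted halves.
After all merges, the sorted array is [7, 11, 11, 18, 24, 28].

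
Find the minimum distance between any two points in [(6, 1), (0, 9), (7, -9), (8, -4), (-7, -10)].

Computing all pairwise distances among 5 points:

d((6, 1), (0, 9)) = 10.0
d((6, 1), (7, -9)) = 10.0499
d((6, 1), (8, -4)) = 5.3852
d((6, 1), (-7, -10)) = 17.0294
d((0, 9), (7, -9)) = 19.3132
d((0, 9), (8, -4)) = 15.2643
d((0, 9), (-7, -10)) = 20.2485
d((7, -9), (8, -4)) = 5.099 <-- minimum
d((7, -9), (-7, -10)) = 14.0357
d((8, -4), (-7, -10)) = 16.1555

Closest pair: (7, -9) and (8, -4) with distance 5.099

The closest pair is (7, -9) and (8, -4) with Euclidean distance 5.099. For 5 points, brute-force pairwise comparison is shown above. For large n, the divide-and-conquer algorithm (sort by x, recurse on halves, check the dividing strip) achieves O(n log n).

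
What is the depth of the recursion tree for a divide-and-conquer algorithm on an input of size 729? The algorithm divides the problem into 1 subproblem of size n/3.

For divide and conquer with division factor 3:

Problem sizes at each level:
Level 0: 729
Level 1: 243
Level 2: 81
Level 3: 27
Level 4: 9
Level 5: 3
Level 6: 1

The root is level 0 and the size-1 base case is level 6 (the tree spans levels 0 through 6, i.e. 7 levels counting the root), so the depth is the number of divisions: log_3(729) = 6

The recursion tree depth is log_3(729) = 6. At each level, the problem size is divided by 3, so it takes 6 divisions to reduce to a base case of size 1. The algorithm makes 1 recursive call at each level.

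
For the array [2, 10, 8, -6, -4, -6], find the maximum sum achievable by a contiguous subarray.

Using Kadane's algorithm on [2, 10, 8, -6, -4, -6]:

Scanning through the array:
Position 1 (value 10): max_ending_here = 12, max_so_far = 12
Position 2 (value 8): max_ending_here = 20, max_so_far = 20
Position 3 (value -6): max_ending_here = 14, max_so_far = 20
Position 4 (value -4): max_ending_here = 10, max_so_far = 20
Position 5 (value -6): max_ending_here = 4, max_so_far = 20

Maximum subarray: [2, 10, 8]
Maximum sum: 20

The maximum subarray is [2, 10, 8] with sum 20. This subarray runs from index 0 to index 2.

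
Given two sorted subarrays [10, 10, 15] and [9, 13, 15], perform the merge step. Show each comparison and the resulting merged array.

Merging process:

Compare 10 vs 9: take 9 from right. Merged: [9]
Compare 10 vs 13: take 10 from left. Merged: [9, 10]
Compare 10 vs 13: take 10 from left. Merged: [9, 10, 10]
Compare 15 vs 13: take 13 from right. Merged: [9, 10, 10, 13]
Compare 15 vs 15: take 15 from left. Merged: [9, 10, 10, 13, 15]
Append remaining from right: [15]. Merged: [9, 10, 10, 13, 15, 15]

Final merged array: [9, 10, 10, 13, 15, 15]
Total comparisons: 5

The merged array is [9, 10, 10, 13, 15, 15], requiring 5 comparisons. The merge step runs in O(n) time where n is the total number of elements.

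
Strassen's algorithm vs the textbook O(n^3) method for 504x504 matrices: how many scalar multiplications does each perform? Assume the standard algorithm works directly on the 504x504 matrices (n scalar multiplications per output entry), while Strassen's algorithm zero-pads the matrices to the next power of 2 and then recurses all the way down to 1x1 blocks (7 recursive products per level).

Matrix multiplication for 504x504 matrices:

Strassen's algorithm requires power-of-2 dimensions. Pad 504x504 to 512x512 (next power of 2).

Standard algorithm: 504^3 = 128024064 multiplications
Strassen's algorithm: 7^(log2(512)) = 7^9 = 40353607 multiplications
Savings: 128024064 - 40353607 = 87670457 multiplications

Standard: 128024064 multiplications (504^3). Strassen: 40353607 multiplications (7^9, after padding to 512x512). Strassen reduces 8 recursive multiplications to 7 at each level.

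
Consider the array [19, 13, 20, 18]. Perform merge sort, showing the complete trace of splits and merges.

Merge sort trace:

Split: [19, 13, 20, 18] -> [19, 13] and [20, 18]
  Split: [19, 13] -> [19] and [13]
  Merge: [19] + [13] -> [13, 19]
  Split: [20, 18] -> [20] and [18]
  Merge: [20] + [18] -> [18, 20]
Merge: [13, 19] + [18, 20] -> [13, 18, 19, 20]

Final sorted array: [13, 18, 19, 20]

The merge sort proceeds by recursively splitting the array and merging sorted halves.
After all merges, the sorted array is [13, 18, 19, 20].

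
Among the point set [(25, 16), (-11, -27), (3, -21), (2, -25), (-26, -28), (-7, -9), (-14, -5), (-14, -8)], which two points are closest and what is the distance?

Computing all pairwise distances among 8 points:

d((25, 16), (-11, -27)) = 56.0803
d((25, 16), (3, -21)) = 43.0465
d((25, 16), (2, -25)) = 47.0106
d((25, 16), (-26, -28)) = 67.3573
d((25, 16), (-7, -9)) = 40.6079
d((25, 16), (-14, -5)) = 44.2945
d((25, 16), (-14, -8)) = 45.793
d((-11, -27), (3, -21)) = 15.2315
d((-11, -27), (2, -25)) = 13.1529
d((-11, -27), (-26, -28)) = 15.0333
d((-11, -27), (-7, -9)) = 18.4391
d((-11, -27), (-14, -5)) = 22.2036
d((-11, -27), (-14, -8)) = 19.2354
d((3, -21), (2, -25)) = 4.1231
d((3, -21), (-26, -28)) = 29.8329
d((3, -21), (-7, -9)) = 15.6205
d((3, -21), (-14, -5)) = 23.3452
d((3, -21), (-14, -8)) = 21.4009
d((2, -25), (-26, -28)) = 28.1603
d((2, -25), (-7, -9)) = 18.3576
d((2, -25), (-14, -5)) = 25.6125
d((2, -25), (-14, -8)) = 23.3452
d((-26, -28), (-7, -9)) = 26.8701
d((-26, -28), (-14, -5)) = 25.9422
d((-26, -28), (-14, -8)) = 23.3238
d((-7, -9), (-14, -5)) = 8.0623
d((-7, -9), (-14, -8)) = 7.0711
d((-14, -5), (-14, -8)) = 3.0 <-- minimum

Closest pair: (-14, -5) and (-14, -8) with distance 3.0

The closest pair is (-14, -5) and (-14, -8) with Euclidean distance 3.0. For 8 points, brute-force pairwise comparison is shown above. For large n, the divide-and-conquer algorithm (sort by x, recurse on halves, check the dividing strip) achieves O(n log n).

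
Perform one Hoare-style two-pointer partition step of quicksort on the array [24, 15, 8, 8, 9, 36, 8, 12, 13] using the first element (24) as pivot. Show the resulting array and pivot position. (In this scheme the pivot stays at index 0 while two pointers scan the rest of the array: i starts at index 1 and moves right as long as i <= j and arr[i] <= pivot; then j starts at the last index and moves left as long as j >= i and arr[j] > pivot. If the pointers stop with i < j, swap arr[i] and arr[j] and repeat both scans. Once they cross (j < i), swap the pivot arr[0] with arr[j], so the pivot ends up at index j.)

Hoare-style two-pointer partition with pivot = 24:

Initial array: [24, 15, 8, 8, 9, 36, 8, 12, 13]

Pointers start at i = 1, j = 8.
i stops at index 5 (arr[5]=36 > 24), j stops at index 8 (arr[8]=13 <= 24): swap arr[5] and arr[8], array becomes [24, 15, 8, 8, 9, 13, 8, 12, 36]
i ends at 8, j ends at 7: the pointers have crossed (j < i), so scanning stops.

Swap pivot arr[0] with arr[7] to place pivot at position 7: [12, 15, 8, 8, 9, 13, 8, 24, 36]
Pivot position: 7

After partitioning with pivot 24, the array becomes [12, 15, 8, 8, 9, 13, 8, 24, 36]. The pivot is placed at index 7. All elements to the left of the pivot are <= 24, and all elements to the right are > 24.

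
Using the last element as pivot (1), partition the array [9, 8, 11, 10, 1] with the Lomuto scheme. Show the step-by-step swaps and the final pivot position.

Lomuto partition with pivot = 1:

Initial array: [9, 8, 11, 10, 1]

arr[0]=9 > 1: no swap
arr[1]=8 > 1: no swap
arr[2]=11 > 1: no swap
arr[3]=10 > 1: no swap

Place pivot at position 0: [1, 8, 11, 10, 9]
Pivot position: 0

After partitioning with pivot 1, the array becomes [1, 8, 11, 10, 9]. The pivot is placed at index 0. All elements to the left of the pivot are <= 1, and all elements to the right are > 1.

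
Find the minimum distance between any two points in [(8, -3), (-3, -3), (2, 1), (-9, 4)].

Computing all pairwise distances among 4 points:

d((8, -3), (-3, -3)) = 11.0
d((8, -3), (2, 1)) = 7.2111
d((8, -3), (-9, 4)) = 18.3848
d((-3, -3), (2, 1)) = 6.4031 <-- minimum
d((-3, -3), (-9, 4)) = 9.2195
d((2, 1), (-9, 4)) = 11.4018

Closest pair: (-3, -3) and (2, 1) with distance 6.4031

The closest pair is (-3, -3) and (2, 1) with Euclidean distance 6.4031. For 4 points, brute-force pairwise comparison is shown above. For large n, the divide-and-conquer algorithm (sort by x, recurse on halves, check the dividing strip) achieves O(n log n).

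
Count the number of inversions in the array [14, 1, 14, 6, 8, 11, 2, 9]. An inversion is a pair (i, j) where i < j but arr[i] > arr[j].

Finding inversions in [14, 1, 14, 6, 8, 11, 2, 9]:

(0, 1): arr[0]=14 > arr[1]=1
(0, 3): arr[0]=14 > arr[3]=6
(0, 4): arr[0]=14 > arr[4]=8
(0, 5): arr[0]=14 > arr[5]=11
(0, 6): arr[0]=14 > arr[6]=2
(0, 7): arr[0]=14 > arr[7]=9
(2, 3): arr[2]=14 > arr[3]=6
(2, 4): arr[2]=14 > arr[4]=8
(2, 5): arr[2]=14 > arr[5]=11
(2, 6): arr[2]=14 > arr[6]=2
(2, 7): arr[2]=14 > arr[7]=9
(3, 6): arr[3]=6 > arr[6]=2
(4, 6): arr[4]=8 > arr[6]=2
(5, 6): arr[5]=11 > arr[6]=2
(5, 7): arr[5]=11 > arr[7]=9

Total inversions: 15

The array has 15 inversion(s): (0,1), (0,3), (0,4), (0,5), (0,6), (0,7), (2,3), (2,4), (2,5), (2,6), (2,7), (3,6), (4,6), (5,6), (5,7). Each pair (i,j) satisfies i < j and arr[i] > arr[j].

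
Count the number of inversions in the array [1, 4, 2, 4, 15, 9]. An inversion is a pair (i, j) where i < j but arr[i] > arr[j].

Finding inversions in [1, 4, 2, 4, 15, 9]:

(1, 2): arr[1]=4 > arr[2]=2
(4, 5): arr[4]=15 > arr[5]=9

Total inversions: 2

The array has 2 inversion(s): (1,2), (4,5). Each pair (i,j) satisfies i < j and arr[i] > arr[j].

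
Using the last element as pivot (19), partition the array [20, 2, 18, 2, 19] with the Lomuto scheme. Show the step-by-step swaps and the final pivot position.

Lomuto partition with pivot = 19:

Initial array: [20, 2, 18, 2, 19]

arr[0]=20 > 19: no swap
arr[1]=2 <= 19: swap with position 0, array becomes [2, 20, 18, 2, 19]
arr[2]=18 <= 19: swap with position 1, array becomes [2, 18, 20, 2, 19]
arr[3]=2 <= 19: swap with position 2, array becomes [2, 18, 2, 20, 19]

Place pivot at position 3: [2, 18, 2, 19, 20]
Pivot position: 3

After partitioning with pivot 19, the array becomes [2, 18, 2, 19, 20]. The pivot is placed at index 3. All elements to the left of the pivot are <= 19, and all elements to the right are > 19.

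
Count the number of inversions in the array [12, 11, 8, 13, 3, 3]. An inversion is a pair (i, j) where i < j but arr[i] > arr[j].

Finding inversions in [12, 11, 8, 13, 3, 3]:

(0, 1): arr[0]=12 > arr[1]=11
(0, 2): arr[0]=12 > arr[2]=8
(0, 4): arr[0]=12 > arr[4]=3
(0, 5): arr[0]=12 > arr[5]=3
(1, 2): arr[1]=11 > arr[2]=8
(1, 4): arr[1]=11 > arr[4]=3
(1, 5): arr[1]=11 > arr[5]=3
(2, 4): arr[2]=8 > arr[4]=3
(2, 5): arr[2]=8 > arr[5]=3
(3, 4): arr[3]=13 > arr[4]=3
(3, 5): arr[3]=13 > arr[5]=3

Total inversions: 11

The array has 11 inversion(s): (0,1), (0,2), (0,4), (0,5), (1,2), (1,4), (1,5), (2,4), (2,5), (3,4), (3,5). Each pair (i,j) satisfies i < j and arr[i] > arr[j].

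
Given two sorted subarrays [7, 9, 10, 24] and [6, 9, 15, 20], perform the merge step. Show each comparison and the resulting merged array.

Merging process:

Compare 7 vs 6: take 6 from right. Merged: [6]
Compare 7 vs 9: take 7 from left. Merged: [6, 7]
Compare 9 vs 9: take 9 from left. Merged: [6, 7, 9]
Compare 10 vs 9: take 9 from right. Merged: [6, 7, 9, 9]
Compare 10 vs 15: take 10 from left. Merged: [6, 7, 9, 9, 10]
Compare 24 vs 15: take 15 from right. Merged: [6, 7, 9, 9, 10, 15]
Compare 24 vs 20: take 20 from right. Merged: [6, 7, 9, 9, 10, 15, 20]
Append remaining from left: [24]. Merged: [6, 7, 9, 9, 10, 15, 20, 24]

Final merged array: [6, 7, 9, 9, 10, 15, 20, 24]
Total comparisons: 7

The merged array is [6, 7, 9, 9, 10, 15, 20, 24], requiring 7 comparisons. The merge step runs in O(n) time where n is the total number of elements.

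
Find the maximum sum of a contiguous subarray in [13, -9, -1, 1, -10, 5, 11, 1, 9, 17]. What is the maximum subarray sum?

Using Kadane's algorithm on [13, -9, -1, 1, -10, 5, 11, 1, 9, 17]:

Scanning through the array:
Position 1 (value -9): max_ending_here = 4, max_so_far = 13
Position 2 (value -1): max_ending_here = 3, max_so_far = 13
Position 3 (value 1): max_ending_here = 4, max_so_far = 13
Position 4 (value -10): max_ending_here = -6, max_so_far = 13
Position 5 (value 5): max_ending_here = 5, max_so_far = 13
Position 6 (value 11): max_ending_here = 16, max_so_far = 16
Position 7 (value 1): max_ending_here = 17, max_so_far = 17
Position 8 (value 9): max_ending_here = 26, max_so_far = 26
Position 9 (value 17): max_ending_here = 43, max_so_far = 43

Maximum subarray: [5, 11, 1, 9, 17]
Maximum sum: 43

The maximum subarray is [5, 11, 1, 9, 17] with sum 43. This subarray runs from index 5 to index 9.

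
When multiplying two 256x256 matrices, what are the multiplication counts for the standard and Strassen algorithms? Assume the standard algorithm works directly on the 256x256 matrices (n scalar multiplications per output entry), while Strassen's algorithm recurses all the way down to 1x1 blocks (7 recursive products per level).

Matrix multiplication for 256x256 matrices:

Standard algorithm: 256^3 = 16777216 multiplications
Strassen's algorithm: 7^(log2(256)) = 7^8 = 5764801 multiplications
Savings: 16777216 - 5764801 = 11012415 multiplications

Standard: 16777216 multiplications (256^3). Strassen: 5764801 multiplications (7^8). Strassen reduces 8 recursive multiplications to 7 at each level.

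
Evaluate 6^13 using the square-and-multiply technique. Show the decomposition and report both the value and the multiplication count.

Computing 6^13 by squaring (build up from 6^1; each line after the first costs one multiplication):

6^1 = 6
6^2 = (6^1)^2 = 6^2 = 36
6^3 = 6 * 6^2 = 6 * 36 = 216
6^6 = (6^3)^2 = 216^2 = 46656
6^12 = (6^6)^2 = 46656^2 = 2176782336
6^13 = 6 * 6^12 = 6 * 2176782336 = 13060694016

Result: 13060694016
Multiplications needed: 5 (5 lines after 6^1)

6^13 = 13060694016. Using exponentiation by squaring, this requires 5 multiplications. The key idea: if the exponent is even, square the half-power; if odd, multiply by the base once.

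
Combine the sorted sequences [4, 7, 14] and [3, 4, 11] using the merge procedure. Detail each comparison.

Merging process:

Compare 4 vs 3: take 3 from right. Merged: [3]
Compare 4 vs 4: take 4 from left. Merged: [3, 4]
Compare 7 vs 4: take 4 from right. Merged: [3, 4, 4]
Compare 7 vs 11: take 7 from left. Merged: [3, 4, 4, 7]
Compare 14 vs 11: take 11 from right. Merged: [3, 4, 4, 7, 11]
Append remaining from left: [14]. Merged: [3, 4, 4, 7, 11, 14]

Final merged array: [3, 4, 4, 7, 11, 14]
Total comparisons: 5

The merged array is [3, 4, 4, 7, 11, 14], requiring 5 comparisons. The merge step runs in O(n) time where n is the total number of elements.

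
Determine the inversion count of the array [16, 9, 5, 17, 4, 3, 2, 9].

Finding inversions in [16, 9, 5, 17, 4, 3, 2, 9]:

(0, 1): arr[0]=16 > arr[1]=9
(0, 2): arr[0]=16 > arr[2]=5
(0, 4): arr[0]=16 > arr[4]=4
(0, 5): arr[0]=16 > arr[5]=3
(0, 6): arr[0]=16 > arr[6]=2
(0, 7): arr[0]=16 > arr[7]=9
(1, 2): arr[1]=9 > arr[2]=5
(1, 4): arr[1]=9 > arr[4]=4
(1, 5): arr[1]=9 > arr[5]=3
(1, 6): arr[1]=9 > arr[6]=2
(2, 4): arr[2]=5 > arr[4]=4
(2, 5): arr[2]=5 > arr[5]=3
(2, 6): arr[2]=5 > arr[6]=2
(3, 4): arr[3]=17 > arr[4]=4
(3, 5): arr[3]=17 > arr[5]=3
(3, 6): arr[3]=17 > arr[6]=2
(3, 7): arr[3]=17 > arr[7]=9
(4, 5): arr[4]=4 > arr[5]=3
(4, 6): arr[4]=4 > arr[6]=2
(5, 6): arr[5]=3 > arr[6]=2

Total inversions: 20

The array has 20 inversion(s): (0,1), (0,2), (0,4), (0,5), (0,6), (0,7), (1,2), (1,4), (1,5), (1,6), (2,4), (2,5), (2,6), (3,4), (3,5), (3,6), (3,7), (4,5), (4,6), (5,6). Each pair (i,j) satisfies i < j and arr[i] > arr[j].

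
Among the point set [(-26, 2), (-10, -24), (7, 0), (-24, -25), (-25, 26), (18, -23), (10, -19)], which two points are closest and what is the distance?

Computing all pairwise distances among 7 points:

d((-26, 2), (-10, -24)) = 30.5287
d((-26, 2), (7, 0)) = 33.0606
d((-26, 2), (-24, -25)) = 27.074
d((-26, 2), (-25, 26)) = 24.0208
d((-26, 2), (18, -23)) = 50.6063
d((-26, 2), (10, -19)) = 41.6773
d((-10, -24), (7, 0)) = 29.4109
d((-10, -24), (-24, -25)) = 14.0357
d((-10, -24), (-25, 26)) = 52.2015
d((-10, -24), (18, -23)) = 28.0179
d((-10, -24), (10, -19)) = 20.6155
d((7, 0), (-24, -25)) = 39.8246
d((7, 0), (-25, 26)) = 41.2311
d((7, 0), (18, -23)) = 25.4951
d((7, 0), (10, -19)) = 19.2354
d((-24, -25), (-25, 26)) = 51.0098
d((-24, -25), (18, -23)) = 42.0476
d((-24, -25), (10, -19)) = 34.5254
d((-25, 26), (18, -23)) = 65.192
d((-25, 26), (10, -19)) = 57.0088
d((18, -23), (10, -19)) = 8.9443 <-- minimum

Closest pair: (18, -23) and (10, -19) with distance 8.9443

The closest pair is (18, -23) and (10, -19) with Euclidean distance 8.9443. For 7 points, brute-force pairwise comparison is shown above. For large n, the divide-and-conquer algorithm (sort by x, recurse on halves, check the dividing strip) achieves O(n log n).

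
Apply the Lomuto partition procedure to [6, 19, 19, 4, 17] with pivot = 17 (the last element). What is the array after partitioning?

Lomuto partition with pivot = 17:

Initial array: [6, 19, 19, 4, 17]

arr[0]=6 <= 17: swap with position 0, array becomes [6, 19, 19, 4, 17]
arr[1]=19 > 17: no swap
arr[2]=19 > 17: no swap
arr[3]=4 <= 17: swap with position 1, array becomes [6, 4, 19, 19, 17]

Place pivot at position 2: [6, 4, 17, 19, 19]
Pivot position: 2

After partitioning with pivot 17, the array becomes [6, 4, 17, 19, 19]. The pivot is placed at index 2. All elements to the left of the pivot are <= 17, and all elements to the right are > 17.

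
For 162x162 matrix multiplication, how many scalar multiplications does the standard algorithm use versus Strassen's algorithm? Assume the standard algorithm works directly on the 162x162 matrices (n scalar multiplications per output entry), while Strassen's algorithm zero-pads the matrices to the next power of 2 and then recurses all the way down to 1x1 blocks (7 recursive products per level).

Matrix multiplication for 162x162 matrices:

Strassen's algorithm requires power-of-2 dimensions. Pad 162x162 to 256x256 (next power of 2).

Standard algorithm: 162^3 = 4251528 multiplications
Strassen's algorithm: 7^(log2(256)) = 7^8 = 5764801 multiplications
Difference: 4251528 - 5764801 = -1513273 (Strassen uses MORE here due to padding overhead — for small or just-over-power-of-2 n, padding can outweigh the per-level savings)

Standard: 4251528 multiplications (162^3). Strassen: 5764801 multiplications (7^8, after padding to 256x256). Strassen reduces 8 recursive multiplications to 7 at each level.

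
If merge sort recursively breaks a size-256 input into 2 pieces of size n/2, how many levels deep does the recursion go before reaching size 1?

For divide and conquer with division factor 2:

Problem sizes at each level:
Level 0: 256
Level 1: 128
Level 2: 64
Level 3: 32
Level 4: 16
Level 5: 8
Level 6: 4
Level 7: 2
Level 8: 1

The root is level 0 and the size-1 base case is level 8 (the tree spans levels 0 through 8, i.e. 9 levels counting the root), so the depth is the number of divisions: log_2(256) = 8

The recursion tree depth is log_2(256) = 8. At each level, the problem size is divided by 2, so it takes 8 divisions to reduce to a base case of size 1. The algorithm makes 2 recursive calls at each level.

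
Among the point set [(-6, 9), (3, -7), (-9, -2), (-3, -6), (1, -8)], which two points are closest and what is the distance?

Computing all pairwise distances among 5 points:

d((-6, 9), (3, -7)) = 18.3576
d((-6, 9), (-9, -2)) = 11.4018
d((-6, 9), (-3, -6)) = 15.2971
d((-6, 9), (1, -8)) = 18.3848
d((3, -7), (-9, -2)) = 13.0
d((3, -7), (-3, -6)) = 6.0828
d((3, -7), (1, -8)) = 2.2361 <-- minimum
d((-9, -2), (-3, -6)) = 7.2111
d((-9, -2), (1, -8)) = 11.6619
d((-3, -6), (1, -8)) = 4.4721

Closest pair: (3, -7) and (1, -8) with distance 2.2361

The closest pair is (3, -7) and (1, -8) with Euclidean distance 2.2361. For 5 points, brute-force pairwise comparison is shown above. For large n, the divide-and-conquer algorithm (sort by x, recurse on halves, check the dividing strip) achieves O(n log n).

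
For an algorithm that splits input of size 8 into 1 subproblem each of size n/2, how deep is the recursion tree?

For divide and conquer with division factor 2:

Problem sizes at each level:
Level 0: 8
Level 1: 4
Level 2: 2
Level 3: 1

The root is level 0 and the size-1 base case is level 3 (the tree spans levels 0 through 3, i.e. 4 levels counting the root), so the depth is the number of divisions: log_2(8) = 3

The recursion tree depth is log_2(8) = 3. At each level, the problem size is divided by 2, so it takes 3 divisions to reduce to a base case of size 1. The algorithm makes 1 recursive call at each level.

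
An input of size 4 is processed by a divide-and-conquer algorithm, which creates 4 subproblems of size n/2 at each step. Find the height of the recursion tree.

For divide and conquer with division factor 2:

Problem sizes at each level:
Level 0: 4
Level 1: 2
Level 2: 1

The root is level 0 and the size-1 base case is level 2 (the tree spans levels 0 through 2, i.e. 3 levels counting the root), so the depth is the number of divisions: log_2(4) = 2

The recursion tree depth is log_2(4) = 2. At each level, the problem size is divided by 2, so it takes 2 divisions to reduce to a base case of size 1. The algorithm makes 4 recursive calls at each level.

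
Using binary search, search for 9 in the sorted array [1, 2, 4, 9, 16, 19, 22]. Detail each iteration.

Binary search for 9 in [1, 2, 4, 9, 16, 19, 22]:

lo=0, hi=6, mid=3, arr[mid]=9 -> Found target at index 3!

Binary search finds 9 at index 3 after 1 comparisons. The search repeatedly halves the search space by comparing with the middle element.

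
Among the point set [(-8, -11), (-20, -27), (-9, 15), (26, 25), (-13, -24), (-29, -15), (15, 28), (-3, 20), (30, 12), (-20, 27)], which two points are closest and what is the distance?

Computing all pairwise distances among 10 points:

d((-8, -11), (-20, -27)) = 20.0
d((-8, -11), (-9, 15)) = 26.0192
d((-8, -11), (26, 25)) = 49.5177
d((-8, -11), (-13, -24)) = 13.9284
d((-8, -11), (-29, -15)) = 21.3776
d((-8, -11), (15, 28)) = 45.2769
d((-8, -11), (-3, 20)) = 31.4006
d((-8, -11), (30, 12)) = 44.4185
d((-8, -11), (-20, 27)) = 39.8497
d((-20, -27), (-9, 15)) = 43.4166
d((-20, -27), (26, 25)) = 69.4262
d((-20, -27), (-13, -24)) = 7.6158 <-- minimum
d((-20, -27), (-29, -15)) = 15.0
d((-20, -27), (15, 28)) = 65.192
d((-20, -27), (-3, 20)) = 49.98
d((-20, -27), (30, 12)) = 63.4114
d((-20, -27), (-20, 27)) = 54.0
d((-9, 15), (26, 25)) = 36.4005
d((-9, 15), (-13, -24)) = 39.2046
d((-9, 15), (-29, -15)) = 36.0555
d((-9, 15), (15, 28)) = 27.2947
d((-9, 15), (-3, 20)) = 7.8102
d((-9, 15), (30, 12)) = 39.1152
d((-9, 15), (-20, 27)) = 16.2788
d((26, 25), (-13, -24)) = 62.6259
d((26, 25), (-29, -15)) = 68.0074
d((26, 25), (15, 28)) = 11.4018
d((26, 25), (-3, 20)) = 29.4279
d((26, 25), (30, 12)) = 13.6015
d((26, 25), (-20, 27)) = 46.0435
d((-13, -24), (-29, -15)) = 18.3576
d((-13, -24), (15, 28)) = 59.0593
d((-13, -24), (-3, 20)) = 45.1221
d((-13, -24), (30, 12)) = 56.0803
d((-13, -24), (-20, 27)) = 51.4782
d((-29, -15), (15, 28)) = 61.5224
d((-29, -15), (-3, 20)) = 43.6005
d((-29, -15), (30, 12)) = 64.8845
d((-29, -15), (-20, 27)) = 42.9535
d((15, 28), (-3, 20)) = 19.6977
d((15, 28), (30, 12)) = 21.9317
d((15, 28), (-20, 27)) = 35.0143
d((-3, 20), (30, 12)) = 33.9559
d((-3, 20), (-20, 27)) = 18.3848
d((30, 12), (-20, 27)) = 52.2015

Closest pair: (-20, -27) and (-13, -24) with distance 7.6158

The closest pair is (-20, -27) and (-13, -24) with Euclidean distance 7.6158. For 10 points, brute-force pairwise comparison is shown above. For large n, the divide-and-conquer algorithm (sort by x, recurse on halves, check the dividing strip) achieves O(n log n).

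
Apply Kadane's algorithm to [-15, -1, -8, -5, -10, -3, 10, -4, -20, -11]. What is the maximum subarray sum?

Using Kadane's algorithm on [-15, -1, -8, -5, -10, -3, 10, -4, -20, -11]:

Scanning through the array:
Position 1 (value -1): max_ending_here = -1, max_so_far = -1
Position 2 (value -8): max_ending_here = -8, max_so_far = -1
Position 3 (value -5): max_ending_here = -5, max_so_far = -1
Position 4 (value -10): max_ending_here = -10, max_so_far = -1
Position 5 (value -3): max_ending_here = -3, max_so_far = -1
Position 6 (value 10): max_ending_here = 10, max_so_far = 10
Position 7 (value -4): max_ending_here = 6, max_so_far = 10
Position 8 (value -20): max_ending_here = -14, max_so_far = 10
Position 9 (value -11): max_ending_here = -11, max_so_far = 10

Maximum subarray: [10]
Maximum sum: 10

The maximum subarray is [10] with sum 10. This subarray runs from index 6 to index 6.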